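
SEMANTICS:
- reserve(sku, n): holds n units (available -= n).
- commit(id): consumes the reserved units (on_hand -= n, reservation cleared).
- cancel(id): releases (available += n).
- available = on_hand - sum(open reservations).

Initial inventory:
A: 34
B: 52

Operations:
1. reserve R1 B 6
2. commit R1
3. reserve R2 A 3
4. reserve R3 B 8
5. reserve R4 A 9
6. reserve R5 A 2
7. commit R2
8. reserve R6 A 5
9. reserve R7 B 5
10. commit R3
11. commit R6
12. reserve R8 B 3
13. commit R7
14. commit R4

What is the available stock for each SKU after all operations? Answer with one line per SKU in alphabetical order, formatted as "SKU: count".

Answer: A: 15
B: 30

Derivation:
Step 1: reserve R1 B 6 -> on_hand[A=34 B=52] avail[A=34 B=46] open={R1}
Step 2: commit R1 -> on_hand[A=34 B=46] avail[A=34 B=46] open={}
Step 3: reserve R2 A 3 -> on_hand[A=34 B=46] avail[A=31 B=46] open={R2}
Step 4: reserve R3 B 8 -> on_hand[A=34 B=46] avail[A=31 B=38] open={R2,R3}
Step 5: reserve R4 A 9 -> on_hand[A=34 B=46] avail[A=22 B=38] open={R2,R3,R4}
Step 6: reserve R5 A 2 -> on_hand[A=34 B=46] avail[A=20 B=38] open={R2,R3,R4,R5}
Step 7: commit R2 -> on_hand[A=31 B=46] avail[A=20 B=38] open={R3,R4,R5}
Step 8: reserve R6 A 5 -> on_hand[A=31 B=46] avail[A=15 B=38] open={R3,R4,R5,R6}
Step 9: reserve R7 B 5 -> on_hand[A=31 B=46] avail[A=15 B=33] open={R3,R4,R5,R6,R7}
Step 10: commit R3 -> on_hand[A=31 B=38] avail[A=15 B=33] open={R4,R5,R6,R7}
Step 11: commit R6 -> on_hand[A=26 B=38] avail[A=15 B=33] open={R4,R5,R7}
Step 12: reserve R8 B 3 -> on_hand[A=26 B=38] avail[A=15 B=30] open={R4,R5,R7,R8}
Step 13: commit R7 -> on_hand[A=26 B=33] avail[A=15 B=30] open={R4,R5,R8}
Step 14: commit R4 -> on_hand[A=17 B=33] avail[A=15 B=30] open={R5,R8}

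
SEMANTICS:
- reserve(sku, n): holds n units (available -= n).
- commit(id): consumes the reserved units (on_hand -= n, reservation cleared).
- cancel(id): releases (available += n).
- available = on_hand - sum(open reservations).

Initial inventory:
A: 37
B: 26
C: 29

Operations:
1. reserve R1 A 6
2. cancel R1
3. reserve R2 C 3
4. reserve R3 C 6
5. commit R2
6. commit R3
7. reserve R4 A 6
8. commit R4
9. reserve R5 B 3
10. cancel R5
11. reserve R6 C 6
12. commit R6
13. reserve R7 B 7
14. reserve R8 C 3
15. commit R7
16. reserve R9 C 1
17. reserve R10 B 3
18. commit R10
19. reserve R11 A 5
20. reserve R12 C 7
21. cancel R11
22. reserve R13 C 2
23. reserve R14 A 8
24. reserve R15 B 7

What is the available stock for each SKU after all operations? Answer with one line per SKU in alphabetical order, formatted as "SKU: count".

Answer: A: 23
B: 9
C: 1

Derivation:
Step 1: reserve R1 A 6 -> on_hand[A=37 B=26 C=29] avail[A=31 B=26 C=29] open={R1}
Step 2: cancel R1 -> on_hand[A=37 B=26 C=29] avail[A=37 B=26 C=29] open={}
Step 3: reserve R2 C 3 -> on_hand[A=37 B=26 C=29] avail[A=37 B=26 C=26] open={R2}
Step 4: reserve R3 C 6 -> on_hand[A=37 B=26 C=29] avail[A=37 B=26 C=20] open={R2,R3}
Step 5: commit R2 -> on_hand[A=37 B=26 C=26] avail[A=37 B=26 C=20] open={R3}
Step 6: commit R3 -> on_hand[A=37 B=26 C=20] avail[A=37 B=26 C=20] open={}
Step 7: reserve R4 A 6 -> on_hand[A=37 B=26 C=20] avail[A=31 B=26 C=20] open={R4}
Step 8: commit R4 -> on_hand[A=31 B=26 C=20] avail[A=31 B=26 C=20] open={}
Step 9: reserve R5 B 3 -> on_hand[A=31 B=26 C=20] avail[A=31 B=23 C=20] open={R5}
Step 10: cancel R5 -> on_hand[A=31 B=26 C=20] avail[A=31 B=26 C=20] open={}
Step 11: reserve R6 C 6 -> on_hand[A=31 B=26 C=20] avail[A=31 B=26 C=14] open={R6}
Step 12: commit R6 -> on_hand[A=31 B=26 C=14] avail[A=31 B=26 C=14] open={}
Step 13: reserve R7 B 7 -> on_hand[A=31 B=26 C=14] avail[A=31 B=19 C=14] open={R7}
Step 14: reserve R8 C 3 -> on_hand[A=31 B=26 C=14] avail[A=31 B=19 C=11] open={R7,R8}
Step 15: commit R7 -> on_hand[A=31 B=19 C=14] avail[A=31 B=19 C=11] open={R8}
Step 16: reserve R9 C 1 -> on_hand[A=31 B=19 C=14] avail[A=31 B=19 C=10] open={R8,R9}
Step 17: reserve R10 B 3 -> on_hand[A=31 B=19 C=14] avail[A=31 B=16 C=10] open={R10,R8,R9}
Step 18: commit R10 -> on_hand[A=31 B=16 C=14] avail[A=31 B=16 C=10] open={R8,R9}
Step 19: reserve R11 A 5 -> on_hand[A=31 B=16 C=14] avail[A=26 B=16 C=10] open={R11,R8,R9}
Step 20: reserve R12 C 7 -> on_hand[A=31 B=16 C=14] avail[A=26 B=16 C=3] open={R11,R12,R8,R9}
Step 21: cancel R11 -> on_hand[A=31 B=16 C=14] avail[A=31 B=16 C=3] open={R12,R8,R9}
Step 22: reserve R13 C 2 -> on_hand[A=31 B=16 C=14] avail[A=31 B=16 C=1] open={R12,R13,R8,R9}
Step 23: reserve R14 A 8 -> on_hand[A=31 B=16 C=14] avail[A=23 B=16 C=1] open={R12,R13,R14,R8,R9}
Step 24: reserve R15 B 7 -> on_hand[A=31 B=16 C=14] avail[A=23 B=9 C=1] open={R12,R13,R14,R15,R8,R9}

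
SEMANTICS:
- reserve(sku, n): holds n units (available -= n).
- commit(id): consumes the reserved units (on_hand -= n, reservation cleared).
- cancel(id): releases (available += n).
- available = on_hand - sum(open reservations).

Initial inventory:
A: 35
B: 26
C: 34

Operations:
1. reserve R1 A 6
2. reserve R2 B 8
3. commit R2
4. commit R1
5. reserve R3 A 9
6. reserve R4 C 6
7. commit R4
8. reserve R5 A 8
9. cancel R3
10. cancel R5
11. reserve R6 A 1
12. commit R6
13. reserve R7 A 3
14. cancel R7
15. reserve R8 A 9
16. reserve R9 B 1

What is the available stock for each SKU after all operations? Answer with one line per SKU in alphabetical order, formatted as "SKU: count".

Answer: A: 19
B: 17
C: 28

Derivation:
Step 1: reserve R1 A 6 -> on_hand[A=35 B=26 C=34] avail[A=29 B=26 C=34] open={R1}
Step 2: reserve R2 B 8 -> on_hand[A=35 B=26 C=34] avail[A=29 B=18 C=34] open={R1,R2}
Step 3: commit R2 -> on_hand[A=35 B=18 C=34] avail[A=29 B=18 C=34] open={R1}
Step 4: commit R1 -> on_hand[A=29 B=18 C=34] avail[A=29 B=18 C=34] open={}
Step 5: reserve R3 A 9 -> on_hand[A=29 B=18 C=34] avail[A=20 B=18 C=34] open={R3}
Step 6: reserve R4 C 6 -> on_hand[A=29 B=18 C=34] avail[A=20 B=18 C=28] open={R3,R4}
Step 7: commit R4 -> on_hand[A=29 B=18 C=28] avail[A=20 B=18 C=28] open={R3}
Step 8: reserve R5 A 8 -> on_hand[A=29 B=18 C=28] avail[A=12 B=18 C=28] open={R3,R5}
Step 9: cancel R3 -> on_hand[A=29 B=18 C=28] avail[A=21 B=18 C=28] open={R5}
Step 10: cancel R5 -> on_hand[A=29 B=18 C=28] avail[A=29 B=18 C=28] open={}
Step 11: reserve R6 A 1 -> on_hand[A=29 B=18 C=28] avail[A=28 B=18 C=28] open={R6}
Step 12: commit R6 -> on_hand[A=28 B=18 C=28] avail[A=28 B=18 C=28] open={}
Step 13: reserve R7 A 3 -> on_hand[A=28 B=18 C=28] avail[A=25 B=18 C=28] open={R7}
Step 14: cancel R7 -> on_hand[A=28 B=18 C=28] avail[A=28 B=18 C=28] open={}
Step 15: reserve R8 A 9 -> on_hand[A=28 B=18 C=28] avail[A=19 B=18 C=28] open={R8}
Step 16: reserve R9 B 1 -> on_hand[A=28 B=18 C=28] avail[A=19 B=17 C=28] open={R8,R9}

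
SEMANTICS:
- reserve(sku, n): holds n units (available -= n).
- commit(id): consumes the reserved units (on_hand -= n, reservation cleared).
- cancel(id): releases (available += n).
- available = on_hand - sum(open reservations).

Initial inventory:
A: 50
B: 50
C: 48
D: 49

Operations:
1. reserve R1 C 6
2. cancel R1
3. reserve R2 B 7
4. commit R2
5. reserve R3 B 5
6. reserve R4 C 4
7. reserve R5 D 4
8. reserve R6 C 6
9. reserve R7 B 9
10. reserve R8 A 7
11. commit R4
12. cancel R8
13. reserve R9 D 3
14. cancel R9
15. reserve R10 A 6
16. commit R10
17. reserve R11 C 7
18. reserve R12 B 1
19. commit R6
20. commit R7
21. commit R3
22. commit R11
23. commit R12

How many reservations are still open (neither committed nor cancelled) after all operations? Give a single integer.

Step 1: reserve R1 C 6 -> on_hand[A=50 B=50 C=48 D=49] avail[A=50 B=50 C=42 D=49] open={R1}
Step 2: cancel R1 -> on_hand[A=50 B=50 C=48 D=49] avail[A=50 B=50 C=48 D=49] open={}
Step 3: reserve R2 B 7 -> on_hand[A=50 B=50 C=48 D=49] avail[A=50 B=43 C=48 D=49] open={R2}
Step 4: commit R2 -> on_hand[A=50 B=43 C=48 D=49] avail[A=50 B=43 C=48 D=49] open={}
Step 5: reserve R3 B 5 -> on_hand[A=50 B=43 C=48 D=49] avail[A=50 B=38 C=48 D=49] open={R3}
Step 6: reserve R4 C 4 -> on_hand[A=50 B=43 C=48 D=49] avail[A=50 B=38 C=44 D=49] open={R3,R4}
Step 7: reserve R5 D 4 -> on_hand[A=50 B=43 C=48 D=49] avail[A=50 B=38 C=44 D=45] open={R3,R4,R5}
Step 8: reserve R6 C 6 -> on_hand[A=50 B=43 C=48 D=49] avail[A=50 B=38 C=38 D=45] open={R3,R4,R5,R6}
Step 9: reserve R7 B 9 -> on_hand[A=50 B=43 C=48 D=49] avail[A=50 B=29 C=38 D=45] open={R3,R4,R5,R6,R7}
Step 10: reserve R8 A 7 -> on_hand[A=50 B=43 C=48 D=49] avail[A=43 B=29 C=38 D=45] open={R3,R4,R5,R6,R7,R8}
Step 11: commit R4 -> on_hand[A=50 B=43 C=44 D=49] avail[A=43 B=29 C=38 D=45] open={R3,R5,R6,R7,R8}
Step 12: cancel R8 -> on_hand[A=50 B=43 C=44 D=49] avail[A=50 B=29 C=38 D=45] open={R3,R5,R6,R7}
Step 13: reserve R9 D 3 -> on_hand[A=50 B=43 C=44 D=49] avail[A=50 B=29 C=38 D=42] open={R3,R5,R6,R7,R9}
Step 14: cancel R9 -> on_hand[A=50 B=43 C=44 D=49] avail[A=50 B=29 C=38 D=45] open={R3,R5,R6,R7}
Step 15: reserve R10 A 6 -> on_hand[A=50 B=43 C=44 D=49] avail[A=44 B=29 C=38 D=45] open={R10,R3,R5,R6,R7}
Step 16: commit R10 -> on_hand[A=44 B=43 C=44 D=49] avail[A=44 B=29 C=38 D=45] open={R3,R5,R6,R7}
Step 17: reserve R11 C 7 -> on_hand[A=44 B=43 C=44 D=49] avail[A=44 B=29 C=31 D=45] open={R11,R3,R5,R6,R7}
Step 18: reserve R12 B 1 -> on_hand[A=44 B=43 C=44 D=49] avail[A=44 B=28 C=31 D=45] open={R11,R12,R3,R5,R6,R7}
Step 19: commit R6 -> on_hand[A=44 B=43 C=38 D=49] avail[A=44 B=28 C=31 D=45] open={R11,R12,R3,R5,R7}
Step 20: commit R7 -> on_hand[A=44 B=34 C=38 D=49] avail[A=44 B=28 C=31 D=45] open={R11,R12,R3,R5}
Step 21: commit R3 -> on_hand[A=44 B=29 C=38 D=49] avail[A=44 B=28 C=31 D=45] open={R11,R12,R5}
Step 22: commit R11 -> on_hand[A=44 B=29 C=31 D=49] avail[A=44 B=28 C=31 D=45] open={R12,R5}
Step 23: commit R12 -> on_hand[A=44 B=28 C=31 D=49] avail[A=44 B=28 C=31 D=45] open={R5}
Open reservations: ['R5'] -> 1

Answer: 1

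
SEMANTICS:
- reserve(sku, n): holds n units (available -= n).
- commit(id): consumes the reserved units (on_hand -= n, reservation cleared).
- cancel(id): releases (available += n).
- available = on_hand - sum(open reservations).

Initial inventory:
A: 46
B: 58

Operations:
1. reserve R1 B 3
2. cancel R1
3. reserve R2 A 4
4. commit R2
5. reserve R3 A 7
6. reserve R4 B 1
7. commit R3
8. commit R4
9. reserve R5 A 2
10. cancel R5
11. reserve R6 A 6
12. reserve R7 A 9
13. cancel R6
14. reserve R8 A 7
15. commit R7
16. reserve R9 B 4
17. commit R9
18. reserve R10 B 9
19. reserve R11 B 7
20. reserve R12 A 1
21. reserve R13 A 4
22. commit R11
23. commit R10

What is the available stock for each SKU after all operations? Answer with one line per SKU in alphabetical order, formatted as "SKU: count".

Step 1: reserve R1 B 3 -> on_hand[A=46 B=58] avail[A=46 B=55] open={R1}
Step 2: cancel R1 -> on_hand[A=46 B=58] avail[A=46 B=58] open={}
Step 3: reserve R2 A 4 -> on_hand[A=46 B=58] avail[A=42 B=58] open={R2}
Step 4: commit R2 -> on_hand[A=42 B=58] avail[A=42 B=58] open={}
Step 5: reserve R3 A 7 -> on_hand[A=42 B=58] avail[A=35 B=58] open={R3}
Step 6: reserve R4 B 1 -> on_hand[A=42 B=58] avail[A=35 B=57] open={R3,R4}
Step 7: commit R3 -> on_hand[A=35 B=58] avail[A=35 B=57] open={R4}
Step 8: commit R4 -> on_hand[A=35 B=57] avail[A=35 B=57] open={}
Step 9: reserve R5 A 2 -> on_hand[A=35 B=57] avail[A=33 B=57] open={R5}
Step 10: cancel R5 -> on_hand[A=35 B=57] avail[A=35 B=57] open={}
Step 11: reserve R6 A 6 -> on_hand[A=35 B=57] avail[A=29 B=57] open={R6}
Step 12: reserve R7 A 9 -> on_hand[A=35 B=57] avail[A=20 B=57] open={R6,R7}
Step 13: cancel R6 -> on_hand[A=35 B=57] avail[A=26 B=57] open={R7}
Step 14: reserve R8 A 7 -> on_hand[A=35 B=57] avail[A=19 B=57] open={R7,R8}
Step 15: commit R7 -> on_hand[A=26 B=57] avail[A=19 B=57] open={R8}
Step 16: reserve R9 B 4 -> on_hand[A=26 B=57] avail[A=19 B=53] open={R8,R9}
Step 17: commit R9 -> on_hand[A=26 B=53] avail[A=19 B=53] open={R8}
Step 18: reserve R10 B 9 -> on_hand[A=26 B=53] avail[A=19 B=44] open={R10,R8}
Step 19: reserve R11 B 7 -> on_hand[A=26 B=53] avail[A=19 B=37] open={R10,R11,R8}
Step 20: reserve R12 A 1 -> on_hand[A=26 B=53] avail[A=18 B=37] open={R10,R11,R12,R8}
Step 21: reserve R13 A 4 -> on_hand[A=26 B=53] avail[A=14 B=37] open={R10,R11,R12,R13,R8}
Step 22: commit R11 -> on_hand[A=26 B=46] avail[A=14 B=37] open={R10,R12,R13,R8}
Step 23: commit R10 -> on_hand[A=26 B=37] avail[A=14 B=37] open={R12,R13,R8}

Answer: A: 14
B: 37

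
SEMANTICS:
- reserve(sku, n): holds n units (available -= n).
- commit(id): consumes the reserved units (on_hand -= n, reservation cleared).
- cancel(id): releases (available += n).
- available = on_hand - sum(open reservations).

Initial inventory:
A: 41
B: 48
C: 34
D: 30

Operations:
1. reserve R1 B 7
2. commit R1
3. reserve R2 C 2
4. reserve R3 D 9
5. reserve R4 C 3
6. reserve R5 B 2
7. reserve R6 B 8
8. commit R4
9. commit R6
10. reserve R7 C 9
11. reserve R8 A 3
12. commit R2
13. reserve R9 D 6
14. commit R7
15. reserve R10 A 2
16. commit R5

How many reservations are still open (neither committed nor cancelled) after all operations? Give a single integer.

Answer: 4

Derivation:
Step 1: reserve R1 B 7 -> on_hand[A=41 B=48 C=34 D=30] avail[A=41 B=41 C=34 D=30] open={R1}
Step 2: commit R1 -> on_hand[A=41 B=41 C=34 D=30] avail[A=41 B=41 C=34 D=30] open={}
Step 3: reserve R2 C 2 -> on_hand[A=41 B=41 C=34 D=30] avail[A=41 B=41 C=32 D=30] open={R2}
Step 4: reserve R3 D 9 -> on_hand[A=41 B=41 C=34 D=30] avail[A=41 B=41 C=32 D=21] open={R2,R3}
Step 5: reserve R4 C 3 -> on_hand[A=41 B=41 C=34 D=30] avail[A=41 B=41 C=29 D=21] open={R2,R3,R4}
Step 6: reserve R5 B 2 -> on_hand[A=41 B=41 C=34 D=30] avail[A=41 B=39 C=29 D=21] open={R2,R3,R4,R5}
Step 7: reserve R6 B 8 -> on_hand[A=41 B=41 C=34 D=30] avail[A=41 B=31 C=29 D=21] open={R2,R3,R4,R5,R6}
Step 8: commit R4 -> on_hand[A=41 B=41 C=31 D=30] avail[A=41 B=31 C=29 D=21] open={R2,R3,R5,R6}
Step 9: commit R6 -> on_hand[A=41 B=33 C=31 D=30] avail[A=41 B=31 C=29 D=21] open={R2,R3,R5}
Step 10: reserve R7 C 9 -> on_hand[A=41 B=33 C=31 D=30] avail[A=41 B=31 C=20 D=21] open={R2,R3,R5,R7}
Step 11: reserve R8 A 3 -> on_hand[A=41 B=33 C=31 D=30] avail[A=38 B=31 C=20 D=21] open={R2,R3,R5,R7,R8}
Step 12: commit R2 -> on_hand[A=41 B=33 C=29 D=30] avail[A=38 B=31 C=20 D=21] open={R3,R5,R7,R8}
Step 13: reserve R9 D 6 -> on_hand[A=41 B=33 C=29 D=30] avail[A=38 B=31 C=20 D=15] open={R3,R5,R7,R8,R9}
Step 14: commit R7 -> on_hand[A=41 B=33 C=20 D=30] avail[A=38 B=31 C=20 D=15] open={R3,R5,R8,R9}
Step 15: reserve R10 A 2 -> on_hand[A=41 B=33 C=20 D=30] avail[A=36 B=31 C=20 D=15] open={R10,R3,R5,R8,R9}
Step 16: commit R5 -> on_hand[A=41 B=31 C=20 D=30] avail[A=36 B=31 C=20 D=15] open={R10,R3,R8,R9}
Open reservations: ['R10', 'R3', 'R8', 'R9'] -> 4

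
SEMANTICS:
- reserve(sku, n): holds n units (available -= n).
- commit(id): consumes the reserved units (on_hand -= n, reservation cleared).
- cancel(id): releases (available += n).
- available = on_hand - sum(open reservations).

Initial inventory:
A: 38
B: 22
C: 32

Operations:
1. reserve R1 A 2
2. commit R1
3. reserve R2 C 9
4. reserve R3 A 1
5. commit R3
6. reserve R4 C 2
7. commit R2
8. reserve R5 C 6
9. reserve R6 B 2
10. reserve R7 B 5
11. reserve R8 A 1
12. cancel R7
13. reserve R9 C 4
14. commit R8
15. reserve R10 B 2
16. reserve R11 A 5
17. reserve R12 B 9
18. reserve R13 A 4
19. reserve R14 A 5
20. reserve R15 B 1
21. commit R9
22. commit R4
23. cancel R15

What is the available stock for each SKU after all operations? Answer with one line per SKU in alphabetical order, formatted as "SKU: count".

Step 1: reserve R1 A 2 -> on_hand[A=38 B=22 C=32] avail[A=36 B=22 C=32] open={R1}
Step 2: commit R1 -> on_hand[A=36 B=22 C=32] avail[A=36 B=22 C=32] open={}
Step 3: reserve R2 C 9 -> on_hand[A=36 B=22 C=32] avail[A=36 B=22 C=23] open={R2}
Step 4: reserve R3 A 1 -> on_hand[A=36 B=22 C=32] avail[A=35 B=22 C=23] open={R2,R3}
Step 5: commit R3 -> on_hand[A=35 B=22 C=32] avail[A=35 B=22 C=23] open={R2}
Step 6: reserve R4 C 2 -> on_hand[A=35 B=22 C=32] avail[A=35 B=22 C=21] open={R2,R4}
Step 7: commit R2 -> on_hand[A=35 B=22 C=23] avail[A=35 B=22 C=21] open={R4}
Step 8: reserve R5 C 6 -> on_hand[A=35 B=22 C=23] avail[A=35 B=22 C=15] open={R4,R5}
Step 9: reserve R6 B 2 -> on_hand[A=35 B=22 C=23] avail[A=35 B=20 C=15] open={R4,R5,R6}
Step 10: reserve R7 B 5 -> on_hand[A=35 B=22 C=23] avail[A=35 B=15 C=15] open={R4,R5,R6,R7}
Step 11: reserve R8 A 1 -> on_hand[A=35 B=22 C=23] avail[A=34 B=15 C=15] open={R4,R5,R6,R7,R8}
Step 12: cancel R7 -> on_hand[A=35 B=22 C=23] avail[A=34 B=20 C=15] open={R4,R5,R6,R8}
Step 13: reserve R9 C 4 -> on_hand[A=35 B=22 C=23] avail[A=34 B=20 C=11] open={R4,R5,R6,R8,R9}
Step 14: commit R8 -> on_hand[A=34 B=22 C=23] avail[A=34 B=20 C=11] open={R4,R5,R6,R9}
Step 15: reserve R10 B 2 -> on_hand[A=34 B=22 C=23] avail[A=34 B=18 C=11] open={R10,R4,R5,R6,R9}
Step 16: reserve R11 A 5 -> on_hand[A=34 B=22 C=23] avail[A=29 B=18 C=11] open={R10,R11,R4,R5,R6,R9}
Step 17: reserve R12 B 9 -> on_hand[A=34 B=22 C=23] avail[A=29 B=9 C=11] open={R10,R11,R12,R4,R5,R6,R9}
Step 18: reserve R13 A 4 -> on_hand[A=34 B=22 C=23] avail[A=25 B=9 C=11] open={R10,R11,R12,R13,R4,R5,R6,R9}
Step 19: reserve R14 A 5 -> on_hand[A=34 B=22 C=23] avail[A=20 B=9 C=11] open={R10,R11,R12,R13,R14,R4,R5,R6,R9}
Step 20: reserve R15 B 1 -> on_hand[A=34 B=22 C=23] avail[A=20 B=8 C=11] open={R10,R11,R12,R13,R14,R15,R4,R5,R6,R9}
Step 21: commit R9 -> on_hand[A=34 B=22 C=19] avail[A=20 B=8 C=11] open={R10,R11,R12,R13,R14,R15,R4,R5,R6}
Step 22: commit R4 -> on_hand[A=34 B=22 C=17] avail[A=20 B=8 C=11] open={R10,R11,R12,R13,R14,R15,R5,R6}
Step 23: cancel R15 -> on_hand[A=34 B=22 C=17] avail[A=20 B=9 C=11] open={R10,R11,R12,R13,R14,R5,R6}

Answer: A: 20
B: 9
C: 11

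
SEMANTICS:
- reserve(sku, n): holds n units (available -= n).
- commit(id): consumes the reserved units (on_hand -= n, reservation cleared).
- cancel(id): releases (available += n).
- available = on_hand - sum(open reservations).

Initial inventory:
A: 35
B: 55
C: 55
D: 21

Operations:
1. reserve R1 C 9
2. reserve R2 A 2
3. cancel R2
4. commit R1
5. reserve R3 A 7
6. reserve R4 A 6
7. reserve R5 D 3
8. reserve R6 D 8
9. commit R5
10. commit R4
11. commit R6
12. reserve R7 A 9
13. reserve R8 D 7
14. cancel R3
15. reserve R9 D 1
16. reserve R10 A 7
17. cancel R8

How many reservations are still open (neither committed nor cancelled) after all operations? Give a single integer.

Answer: 3

Derivation:
Step 1: reserve R1 C 9 -> on_hand[A=35 B=55 C=55 D=21] avail[A=35 B=55 C=46 D=21] open={R1}
Step 2: reserve R2 A 2 -> on_hand[A=35 B=55 C=55 D=21] avail[A=33 B=55 C=46 D=21] open={R1,R2}
Step 3: cancel R2 -> on_hand[A=35 B=55 C=55 D=21] avail[A=35 B=55 C=46 D=21] open={R1}
Step 4: commit R1 -> on_hand[A=35 B=55 C=46 D=21] avail[A=35 B=55 C=46 D=21] open={}
Step 5: reserve R3 A 7 -> on_hand[A=35 B=55 C=46 D=21] avail[A=28 B=55 C=46 D=21] open={R3}
Step 6: reserve R4 A 6 -> on_hand[A=35 B=55 C=46 D=21] avail[A=22 B=55 C=46 D=21] open={R3,R4}
Step 7: reserve R5 D 3 -> on_hand[A=35 B=55 C=46 D=21] avail[A=22 B=55 C=46 D=18] open={R3,R4,R5}
Step 8: reserve R6 D 8 -> on_hand[A=35 B=55 C=46 D=21] avail[A=22 B=55 C=46 D=10] open={R3,R4,R5,R6}
Step 9: commit R5 -> on_hand[A=35 B=55 C=46 D=18] avail[A=22 B=55 C=46 D=10] open={R3,R4,R6}
Step 10: commit R4 -> on_hand[A=29 B=55 C=46 D=18] avail[A=22 B=55 C=46 D=10] open={R3,R6}
Step 11: commit R6 -> on_hand[A=29 B=55 C=46 D=10] avail[A=22 B=55 C=46 D=10] open={R3}
Step 12: reserve R7 A 9 -> on_hand[A=29 B=55 C=46 D=10] avail[A=13 B=55 C=46 D=10] open={R3,R7}
Step 13: reserve R8 D 7 -> on_hand[A=29 B=55 C=46 D=10] avail[A=13 B=55 C=46 D=3] open={R3,R7,R8}
Step 14: cancel R3 -> on_hand[A=29 B=55 C=46 D=10] avail[A=20 B=55 C=46 D=3] open={R7,R8}
Step 15: reserve R9 D 1 -> on_hand[A=29 B=55 C=46 D=10] avail[A=20 B=55 C=46 D=2] open={R7,R8,R9}
Step 16: reserve R10 A 7 -> on_hand[A=29 B=55 C=46 D=10] avail[A=13 B=55 C=46 D=2] open={R10,R7,R8,R9}
Step 17: cancel R8 -> on_hand[A=29 B=55 C=46 D=10] avail[A=13 B=55 C=46 D=9] open={R10,R7,R9}
Open reservations: ['R10', 'R7', 'R9'] -> 3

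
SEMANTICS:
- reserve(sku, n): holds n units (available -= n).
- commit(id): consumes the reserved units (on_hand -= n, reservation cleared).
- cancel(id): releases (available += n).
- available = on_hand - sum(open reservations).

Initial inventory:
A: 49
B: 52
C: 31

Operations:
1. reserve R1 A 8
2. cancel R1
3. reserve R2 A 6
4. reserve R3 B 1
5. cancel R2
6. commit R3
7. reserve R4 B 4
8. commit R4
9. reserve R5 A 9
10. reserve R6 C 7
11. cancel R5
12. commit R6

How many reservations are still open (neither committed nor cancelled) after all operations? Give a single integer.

Answer: 0

Derivation:
Step 1: reserve R1 A 8 -> on_hand[A=49 B=52 C=31] avail[A=41 B=52 C=31] open={R1}
Step 2: cancel R1 -> on_hand[A=49 B=52 C=31] avail[A=49 B=52 C=31] open={}
Step 3: reserve R2 A 6 -> on_hand[A=49 B=52 C=31] avail[A=43 B=52 C=31] open={R2}
Step 4: reserve R3 B 1 -> on_hand[A=49 B=52 C=31] avail[A=43 B=51 C=31] open={R2,R3}
Step 5: cancel R2 -> on_hand[A=49 B=52 C=31] avail[A=49 B=51 C=31] open={R3}
Step 6: commit R3 -> on_hand[A=49 B=51 C=31] avail[A=49 B=51 C=31] open={}
Step 7: reserve R4 B 4 -> on_hand[A=49 B=51 C=31] avail[A=49 B=47 C=31] open={R4}
Step 8: commit R4 -> on_hand[A=49 B=47 C=31] avail[A=49 B=47 C=31] open={}
Step 9: reserve R5 A 9 -> on_hand[A=49 B=47 C=31] avail[A=40 B=47 C=31] open={R5}
Step 10: reserve R6 C 7 -> on_hand[A=49 B=47 C=31] avail[A=40 B=47 C=24] open={R5,R6}
Step 11: cancel R5 -> on_hand[A=49 B=47 C=31] avail[A=49 B=47 C=24] open={R6}
Step 12: commit R6 -> on_hand[A=49 B=47 C=24] avail[A=49 B=47 C=24] open={}
Open reservations: [] -> 0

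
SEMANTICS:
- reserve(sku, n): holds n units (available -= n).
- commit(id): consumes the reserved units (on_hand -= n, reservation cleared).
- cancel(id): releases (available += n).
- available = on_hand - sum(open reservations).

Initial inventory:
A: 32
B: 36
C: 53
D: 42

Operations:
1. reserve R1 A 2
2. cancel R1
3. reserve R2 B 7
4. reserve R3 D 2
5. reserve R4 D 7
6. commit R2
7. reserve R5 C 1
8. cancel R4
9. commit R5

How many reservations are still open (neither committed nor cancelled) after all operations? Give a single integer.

Step 1: reserve R1 A 2 -> on_hand[A=32 B=36 C=53 D=42] avail[A=30 B=36 C=53 D=42] open={R1}
Step 2: cancel R1 -> on_hand[A=32 B=36 C=53 D=42] avail[A=32 B=36 C=53 D=42] open={}
Step 3: reserve R2 B 7 -> on_hand[A=32 B=36 C=53 D=42] avail[A=32 B=29 C=53 D=42] open={R2}
Step 4: reserve R3 D 2 -> on_hand[A=32 B=36 C=53 D=42] avail[A=32 B=29 C=53 D=40] open={R2,R3}
Step 5: reserve R4 D 7 -> on_hand[A=32 B=36 C=53 D=42] avail[A=32 B=29 C=53 D=33] open={R2,R3,R4}
Step 6: commit R2 -> on_hand[A=32 B=29 C=53 D=42] avail[A=32 B=29 C=53 D=33] open={R3,R4}
Step 7: reserve R5 C 1 -> on_hand[A=32 B=29 C=53 D=42] avail[A=32 B=29 C=52 D=33] open={R3,R4,R5}
Step 8: cancel R4 -> on_hand[A=32 B=29 C=53 D=42] avail[A=32 B=29 C=52 D=40] open={R3,R5}
Step 9: commit R5 -> on_hand[A=32 B=29 C=52 D=42] avail[A=32 B=29 C=52 D=40] open={R3}
Open reservations: ['R3'] -> 1

Answer: 1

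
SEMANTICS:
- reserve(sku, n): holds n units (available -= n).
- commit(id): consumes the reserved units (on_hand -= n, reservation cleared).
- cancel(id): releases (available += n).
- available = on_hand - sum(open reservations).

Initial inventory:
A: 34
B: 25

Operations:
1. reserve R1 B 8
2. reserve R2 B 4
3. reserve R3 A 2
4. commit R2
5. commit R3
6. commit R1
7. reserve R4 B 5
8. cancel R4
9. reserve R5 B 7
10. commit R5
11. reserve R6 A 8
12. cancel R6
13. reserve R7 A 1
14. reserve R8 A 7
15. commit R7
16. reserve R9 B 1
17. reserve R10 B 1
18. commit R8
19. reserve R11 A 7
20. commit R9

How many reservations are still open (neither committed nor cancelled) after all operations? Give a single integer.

Step 1: reserve R1 B 8 -> on_hand[A=34 B=25] avail[A=34 B=17] open={R1}
Step 2: reserve R2 B 4 -> on_hand[A=34 B=25] avail[A=34 B=13] open={R1,R2}
Step 3: reserve R3 A 2 -> on_hand[A=34 B=25] avail[A=32 B=13] open={R1,R2,R3}
Step 4: commit R2 -> on_hand[A=34 B=21] avail[A=32 B=13] open={R1,R3}
Step 5: commit R3 -> on_hand[A=32 B=21] avail[A=32 B=13] open={R1}
Step 6: commit R1 -> on_hand[A=32 B=13] avail[A=32 B=13] open={}
Step 7: reserve R4 B 5 -> on_hand[A=32 B=13] avail[A=32 B=8] open={R4}
Step 8: cancel R4 -> on_hand[A=32 B=13] avail[A=32 B=13] open={}
Step 9: reserve R5 B 7 -> on_hand[A=32 B=13] avail[A=32 B=6] open={R5}
Step 10: commit R5 -> on_hand[A=32 B=6] avail[A=32 B=6] open={}
Step 11: reserve R6 A 8 -> on_hand[A=32 B=6] avail[A=24 B=6] open={R6}
Step 12: cancel R6 -> on_hand[A=32 B=6] avail[A=32 B=6] open={}
Step 13: reserve R7 A 1 -> on_hand[A=32 B=6] avail[A=31 B=6] open={R7}
Step 14: reserve R8 A 7 -> on_hand[A=32 B=6] avail[A=24 B=6] open={R7,R8}
Step 15: commit R7 -> on_hand[A=31 B=6] avail[A=24 B=6] open={R8}
Step 16: reserve R9 B 1 -> on_hand[A=31 B=6] avail[A=24 B=5] open={R8,R9}
Step 17: reserve R10 B 1 -> on_hand[A=31 B=6] avail[A=24 B=4] open={R10,R8,R9}
Step 18: commit R8 -> on_hand[A=24 B=6] avail[A=24 B=4] open={R10,R9}
Step 19: reserve R11 A 7 -> on_hand[A=24 B=6] avail[A=17 B=4] open={R10,R11,R9}
Step 20: commit R9 -> on_hand[A=24 B=5] avail[A=17 B=4] open={R10,R11}
Open reservations: ['R10', 'R11'] -> 2

Answer: 2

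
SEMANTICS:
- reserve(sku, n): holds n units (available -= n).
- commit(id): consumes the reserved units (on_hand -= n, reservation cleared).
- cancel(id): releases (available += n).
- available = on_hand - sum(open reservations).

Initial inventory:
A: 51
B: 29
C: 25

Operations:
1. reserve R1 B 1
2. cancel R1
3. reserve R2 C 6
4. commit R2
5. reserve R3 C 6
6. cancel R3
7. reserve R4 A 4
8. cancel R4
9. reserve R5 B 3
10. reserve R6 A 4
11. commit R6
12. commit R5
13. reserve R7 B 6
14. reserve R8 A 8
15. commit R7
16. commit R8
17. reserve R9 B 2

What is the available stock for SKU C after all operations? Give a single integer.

Step 1: reserve R1 B 1 -> on_hand[A=51 B=29 C=25] avail[A=51 B=28 C=25] open={R1}
Step 2: cancel R1 -> on_hand[A=51 B=29 C=25] avail[A=51 B=29 C=25] open={}
Step 3: reserve R2 C 6 -> on_hand[A=51 B=29 C=25] avail[A=51 B=29 C=19] open={R2}
Step 4: commit R2 -> on_hand[A=51 B=29 C=19] avail[A=51 B=29 C=19] open={}
Step 5: reserve R3 C 6 -> on_hand[A=51 B=29 C=19] avail[A=51 B=29 C=13] open={R3}
Step 6: cancel R3 -> on_hand[A=51 B=29 C=19] avail[A=51 B=29 C=19] open={}
Step 7: reserve R4 A 4 -> on_hand[A=51 B=29 C=19] avail[A=47 B=29 C=19] open={R4}
Step 8: cancel R4 -> on_hand[A=51 B=29 C=19] avail[A=51 B=29 C=19] open={}
Step 9: reserve R5 B 3 -> on_hand[A=51 B=29 C=19] avail[A=51 B=26 C=19] open={R5}
Step 10: reserve R6 A 4 -> on_hand[A=51 B=29 C=19] avail[A=47 B=26 C=19] open={R5,R6}
Step 11: commit R6 -> on_hand[A=47 B=29 C=19] avail[A=47 B=26 C=19] open={R5}
Step 12: commit R5 -> on_hand[A=47 B=26 C=19] avail[A=47 B=26 C=19] open={}
Step 13: reserve R7 B 6 -> on_hand[A=47 B=26 C=19] avail[A=47 B=20 C=19] open={R7}
Step 14: reserve R8 A 8 -> on_hand[A=47 B=26 C=19] avail[A=39 B=20 C=19] open={R7,R8}
Step 15: commit R7 -> on_hand[A=47 B=20 C=19] avail[A=39 B=20 C=19] open={R8}
Step 16: commit R8 -> on_hand[A=39 B=20 C=19] avail[A=39 B=20 C=19] open={}
Step 17: reserve R9 B 2 -> on_hand[A=39 B=20 C=19] avail[A=39 B=18 C=19] open={R9}
Final available[C] = 19

Answer: 19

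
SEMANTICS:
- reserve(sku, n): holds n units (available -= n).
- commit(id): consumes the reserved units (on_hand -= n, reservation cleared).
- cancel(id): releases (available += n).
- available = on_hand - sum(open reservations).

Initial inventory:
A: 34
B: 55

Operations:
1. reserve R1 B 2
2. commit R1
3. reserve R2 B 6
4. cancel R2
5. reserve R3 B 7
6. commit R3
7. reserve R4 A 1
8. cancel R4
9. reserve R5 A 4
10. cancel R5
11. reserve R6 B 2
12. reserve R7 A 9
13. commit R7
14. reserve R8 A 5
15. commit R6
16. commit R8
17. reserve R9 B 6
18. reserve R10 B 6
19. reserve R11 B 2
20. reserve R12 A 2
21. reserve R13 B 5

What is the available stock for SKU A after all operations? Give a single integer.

Step 1: reserve R1 B 2 -> on_hand[A=34 B=55] avail[A=34 B=53] open={R1}
Step 2: commit R1 -> on_hand[A=34 B=53] avail[A=34 B=53] open={}
Step 3: reserve R2 B 6 -> on_hand[A=34 B=53] avail[A=34 B=47] open={R2}
Step 4: cancel R2 -> on_hand[A=34 B=53] avail[A=34 B=53] open={}
Step 5: reserve R3 B 7 -> on_hand[A=34 B=53] avail[A=34 B=46] open={R3}
Step 6: commit R3 -> on_hand[A=34 B=46] avail[A=34 B=46] open={}
Step 7: reserve R4 A 1 -> on_hand[A=34 B=46] avail[A=33 B=46] open={R4}
Step 8: cancel R4 -> on_hand[A=34 B=46] avail[A=34 B=46] open={}
Step 9: reserve R5 A 4 -> on_hand[A=34 B=46] avail[A=30 B=46] open={R5}
Step 10: cancel R5 -> on_hand[A=34 B=46] avail[A=34 B=46] open={}
Step 11: reserve R6 B 2 -> on_hand[A=34 B=46] avail[A=34 B=44] open={R6}
Step 12: reserve R7 A 9 -> on_hand[A=34 B=46] avail[A=25 B=44] open={R6,R7}
Step 13: commit R7 -> on_hand[A=25 B=46] avail[A=25 B=44] open={R6}
Step 14: reserve R8 A 5 -> on_hand[A=25 B=46] avail[A=20 B=44] open={R6,R8}
Step 15: commit R6 -> on_hand[A=25 B=44] avail[A=20 B=44] open={R8}
Step 16: commit R8 -> on_hand[A=20 B=44] avail[A=20 B=44] open={}
Step 17: reserve R9 B 6 -> on_hand[A=20 B=44] avail[A=20 B=38] open={R9}
Step 18: reserve R10 B 6 -> on_hand[A=20 B=44] avail[A=20 B=32] open={R10,R9}
Step 19: reserve R11 B 2 -> on_hand[A=20 B=44] avail[A=20 B=30] open={R10,R11,R9}
Step 20: reserve R12 A 2 -> on_hand[A=20 B=44] avail[A=18 B=30] open={R10,R11,R12,R9}
Step 21: reserve R13 B 5 -> on_hand[A=20 B=44] avail[A=18 B=25] open={R10,R11,R12,R13,R9}
Final available[A] = 18

Answer: 18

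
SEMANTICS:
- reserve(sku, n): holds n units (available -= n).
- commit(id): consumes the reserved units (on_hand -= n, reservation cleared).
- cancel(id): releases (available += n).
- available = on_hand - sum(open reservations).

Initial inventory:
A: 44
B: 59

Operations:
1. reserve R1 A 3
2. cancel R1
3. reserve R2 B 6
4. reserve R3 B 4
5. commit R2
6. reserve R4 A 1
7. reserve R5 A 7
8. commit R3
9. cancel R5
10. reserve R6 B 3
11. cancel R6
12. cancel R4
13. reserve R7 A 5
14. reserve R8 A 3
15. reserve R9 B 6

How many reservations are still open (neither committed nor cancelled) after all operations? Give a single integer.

Answer: 3

Derivation:
Step 1: reserve R1 A 3 -> on_hand[A=44 B=59] avail[A=41 B=59] open={R1}
Step 2: cancel R1 -> on_hand[A=44 B=59] avail[A=44 B=59] open={}
Step 3: reserve R2 B 6 -> on_hand[A=44 B=59] avail[A=44 B=53] open={R2}
Step 4: reserve R3 B 4 -> on_hand[A=44 B=59] avail[A=44 B=49] open={R2,R3}
Step 5: commit R2 -> on_hand[A=44 B=53] avail[A=44 B=49] open={R3}
Step 6: reserve R4 A 1 -> on_hand[A=44 B=53] avail[A=43 B=49] open={R3,R4}
Step 7: reserve R5 A 7 -> on_hand[A=44 B=53] avail[A=36 B=49] open={R3,R4,R5}
Step 8: commit R3 -> on_hand[A=44 B=49] avail[A=36 B=49] open={R4,R5}
Step 9: cancel R5 -> on_hand[A=44 B=49] avail[A=43 B=49] open={R4}
Step 10: reserve R6 B 3 -> on_hand[A=44 B=49] avail[A=43 B=46] open={R4,R6}
Step 11: cancel R6 -> on_hand[A=44 B=49] avail[A=43 B=49] open={R4}
Step 12: cancel R4 -> on_hand[A=44 B=49] avail[A=44 B=49] open={}
Step 13: reserve R7 A 5 -> on_hand[A=44 B=49] avail[A=39 B=49] open={R7}
Step 14: reserve R8 A 3 -> on_hand[A=44 B=49] avail[A=36 B=49] open={R7,R8}
Step 15: reserve R9 B 6 -> on_hand[A=44 B=49] avail[A=36 B=43] open={R7,R8,R9}
Open reservations: ['R7', 'R8', 'R9'] -> 3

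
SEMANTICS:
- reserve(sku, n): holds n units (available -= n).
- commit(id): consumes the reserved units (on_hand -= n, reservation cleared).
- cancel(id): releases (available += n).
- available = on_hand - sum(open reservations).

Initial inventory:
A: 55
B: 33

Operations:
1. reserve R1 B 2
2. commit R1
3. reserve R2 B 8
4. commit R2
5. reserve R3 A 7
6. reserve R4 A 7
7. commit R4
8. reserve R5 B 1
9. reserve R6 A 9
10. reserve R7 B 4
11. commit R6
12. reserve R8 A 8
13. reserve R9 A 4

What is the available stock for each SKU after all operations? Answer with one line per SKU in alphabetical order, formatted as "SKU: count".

Step 1: reserve R1 B 2 -> on_hand[A=55 B=33] avail[A=55 B=31] open={R1}
Step 2: commit R1 -> on_hand[A=55 B=31] avail[A=55 B=31] open={}
Step 3: reserve R2 B 8 -> on_hand[A=55 B=31] avail[A=55 B=23] open={R2}
Step 4: commit R2 -> on_hand[A=55 B=23] avail[A=55 B=23] open={}
Step 5: reserve R3 A 7 -> on_hand[A=55 B=23] avail[A=48 B=23] open={R3}
Step 6: reserve R4 A 7 -> on_hand[A=55 B=23] avail[A=41 B=23] open={R3,R4}
Step 7: commit R4 -> on_hand[A=48 B=23] avail[A=41 B=23] open={R3}
Step 8: reserve R5 B 1 -> on_hand[A=48 B=23] avail[A=41 B=22] open={R3,R5}
Step 9: reserve R6 A 9 -> on_hand[A=48 B=23] avail[A=32 B=22] open={R3,R5,R6}
Step 10: reserve R7 B 4 -> on_hand[A=48 B=23] avail[A=32 B=18] open={R3,R5,R6,R7}
Step 11: commit R6 -> on_hand[A=39 B=23] avail[A=32 B=18] open={R3,R5,R7}
Step 12: reserve R8 A 8 -> on_hand[A=39 B=23] avail[A=24 B=18] open={R3,R5,R7,R8}
Step 13: reserve R9 A 4 -> on_hand[A=39 B=23] avail[A=20 B=18] open={R3,R5,R7,R8,R9}

Answer: A: 20
B: 18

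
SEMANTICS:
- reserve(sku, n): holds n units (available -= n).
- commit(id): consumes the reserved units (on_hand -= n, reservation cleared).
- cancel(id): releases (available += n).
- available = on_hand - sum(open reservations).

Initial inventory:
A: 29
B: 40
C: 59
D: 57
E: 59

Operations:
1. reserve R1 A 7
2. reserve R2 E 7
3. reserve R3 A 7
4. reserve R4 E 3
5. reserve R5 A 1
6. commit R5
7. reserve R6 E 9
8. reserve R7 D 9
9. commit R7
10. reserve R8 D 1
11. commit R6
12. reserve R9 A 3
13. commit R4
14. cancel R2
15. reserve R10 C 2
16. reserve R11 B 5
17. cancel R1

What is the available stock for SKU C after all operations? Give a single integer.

Answer: 57

Derivation:
Step 1: reserve R1 A 7 -> on_hand[A=29 B=40 C=59 D=57 E=59] avail[A=22 B=40 C=59 D=57 E=59] open={R1}
Step 2: reserve R2 E 7 -> on_hand[A=29 B=40 C=59 D=57 E=59] avail[A=22 B=40 C=59 D=57 E=52] open={R1,R2}
Step 3: reserve R3 A 7 -> on_hand[A=29 B=40 C=59 D=57 E=59] avail[A=15 B=40 C=59 D=57 E=52] open={R1,R2,R3}
Step 4: reserve R4 E 3 -> on_hand[A=29 B=40 C=59 D=57 E=59] avail[A=15 B=40 C=59 D=57 E=49] open={R1,R2,R3,R4}
Step 5: reserve R5 A 1 -> on_hand[A=29 B=40 C=59 D=57 E=59] avail[A=14 B=40 C=59 D=57 E=49] open={R1,R2,R3,R4,R5}
Step 6: commit R5 -> on_hand[A=28 B=40 C=59 D=57 E=59] avail[A=14 B=40 C=59 D=57 E=49] open={R1,R2,R3,R4}
Step 7: reserve R6 E 9 -> on_hand[A=28 B=40 C=59 D=57 E=59] avail[A=14 B=40 C=59 D=57 E=40] open={R1,R2,R3,R4,R6}
Step 8: reserve R7 D 9 -> on_hand[A=28 B=40 C=59 D=57 E=59] avail[A=14 B=40 C=59 D=48 E=40] open={R1,R2,R3,R4,R6,R7}
Step 9: commit R7 -> on_hand[A=28 B=40 C=59 D=48 E=59] avail[A=14 B=40 C=59 D=48 E=40] open={R1,R2,R3,R4,R6}
Step 10: reserve R8 D 1 -> on_hand[A=28 B=40 C=59 D=48 E=59] avail[A=14 B=40 C=59 D=47 E=40] open={R1,R2,R3,R4,R6,R8}
Step 11: commit R6 -> on_hand[A=28 B=40 C=59 D=48 E=50] avail[A=14 B=40 C=59 D=47 E=40] open={R1,R2,R3,R4,R8}
Step 12: reserve R9 A 3 -> on_hand[A=28 B=40 C=59 D=48 E=50] avail[A=11 B=40 C=59 D=47 E=40] open={R1,R2,R3,R4,R8,R9}
Step 13: commit R4 -> on_hand[A=28 B=40 C=59 D=48 E=47] avail[A=11 B=40 C=59 D=47 E=40] open={R1,R2,R3,R8,R9}
Step 14: cancel R2 -> on_hand[A=28 B=40 C=59 D=48 E=47] avail[A=11 B=40 C=59 D=47 E=47] open={R1,R3,R8,R9}
Step 15: reserve R10 C 2 -> on_hand[A=28 B=40 C=59 D=48 E=47] avail[A=11 B=40 C=57 D=47 E=47] open={R1,R10,R3,R8,R9}
Step 16: reserve R11 B 5 -> on_hand[A=28 B=40 C=59 D=48 E=47] avail[A=11 B=35 C=57 D=47 E=47] open={R1,R10,R11,R3,R8,R9}
Step 17: cancel R1 -> on_hand[A=28 B=40 C=59 D=48 E=47] avail[A=18 B=35 C=57 D=47 E=47] open={R10,R11,R3,R8,R9}
Final available[C] = 57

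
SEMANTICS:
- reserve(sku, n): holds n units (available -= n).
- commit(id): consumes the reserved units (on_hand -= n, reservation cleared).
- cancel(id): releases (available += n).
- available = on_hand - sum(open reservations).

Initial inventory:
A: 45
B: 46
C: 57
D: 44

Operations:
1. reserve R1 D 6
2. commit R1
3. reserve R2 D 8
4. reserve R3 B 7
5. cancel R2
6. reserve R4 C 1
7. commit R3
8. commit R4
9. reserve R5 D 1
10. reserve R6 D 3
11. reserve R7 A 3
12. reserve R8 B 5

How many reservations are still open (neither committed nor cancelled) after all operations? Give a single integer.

Answer: 4

Derivation:
Step 1: reserve R1 D 6 -> on_hand[A=45 B=46 C=57 D=44] avail[A=45 B=46 C=57 D=38] open={R1}
Step 2: commit R1 -> on_hand[A=45 B=46 C=57 D=38] avail[A=45 B=46 C=57 D=38] open={}
Step 3: reserve R2 D 8 -> on_hand[A=45 B=46 C=57 D=38] avail[A=45 B=46 C=57 D=30] open={R2}
Step 4: reserve R3 B 7 -> on_hand[A=45 B=46 C=57 D=38] avail[A=45 B=39 C=57 D=30] open={R2,R3}
Step 5: cancel R2 -> on_hand[A=45 B=46 C=57 D=38] avail[A=45 B=39 C=57 D=38] open={R3}
Step 6: reserve R4 C 1 -> on_hand[A=45 B=46 C=57 D=38] avail[A=45 B=39 C=56 D=38] open={R3,R4}
Step 7: commit R3 -> on_hand[A=45 B=39 C=57 D=38] avail[A=45 B=39 C=56 D=38] open={R4}
Step 8: commit R4 -> on_hand[A=45 B=39 C=56 D=38] avail[A=45 B=39 C=56 D=38] open={}
Step 9: reserve R5 D 1 -> on_hand[A=45 B=39 C=56 D=38] avail[A=45 B=39 C=56 D=37] open={R5}
Step 10: reserve R6 D 3 -> on_hand[A=45 B=39 C=56 D=38] avail[A=45 B=39 C=56 D=34] open={R5,R6}
Step 11: reserve R7 A 3 -> on_hand[A=45 B=39 C=56 D=38] avail[A=42 B=39 C=56 D=34] open={R5,R6,R7}
Step 12: reserve R8 B 5 -> on_hand[A=45 B=39 C=56 D=38] avail[A=42 B=34 C=56 D=34] open={R5,R6,R7,R8}
Open reservations: ['R5', 'R6', 'R7', 'R8'] -> 4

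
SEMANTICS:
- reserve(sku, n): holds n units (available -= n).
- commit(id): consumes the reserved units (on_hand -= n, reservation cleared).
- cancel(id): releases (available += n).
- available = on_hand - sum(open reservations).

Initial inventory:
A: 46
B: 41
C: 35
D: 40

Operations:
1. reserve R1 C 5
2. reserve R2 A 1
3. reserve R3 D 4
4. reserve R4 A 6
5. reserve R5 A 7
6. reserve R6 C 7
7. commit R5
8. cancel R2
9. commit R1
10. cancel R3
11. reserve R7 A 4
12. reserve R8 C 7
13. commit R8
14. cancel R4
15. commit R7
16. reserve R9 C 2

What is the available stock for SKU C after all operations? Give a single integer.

Answer: 14

Derivation:
Step 1: reserve R1 C 5 -> on_hand[A=46 B=41 C=35 D=40] avail[A=46 B=41 C=30 D=40] open={R1}
Step 2: reserve R2 A 1 -> on_hand[A=46 B=41 C=35 D=40] avail[A=45 B=41 C=30 D=40] open={R1,R2}
Step 3: reserve R3 D 4 -> on_hand[A=46 B=41 C=35 D=40] avail[A=45 B=41 C=30 D=36] open={R1,R2,R3}
Step 4: reserve R4 A 6 -> on_hand[A=46 B=41 C=35 D=40] avail[A=39 B=41 C=30 D=36] open={R1,R2,R3,R4}
Step 5: reserve R5 A 7 -> on_hand[A=46 B=41 C=35 D=40] avail[A=32 B=41 C=30 D=36] open={R1,R2,R3,R4,R5}
Step 6: reserve R6 C 7 -> on_hand[A=46 B=41 C=35 D=40] avail[A=32 B=41 C=23 D=36] open={R1,R2,R3,R4,R5,R6}
Step 7: commit R5 -> on_hand[A=39 B=41 C=35 D=40] avail[A=32 B=41 C=23 D=36] open={R1,R2,R3,R4,R6}
Step 8: cancel R2 -> on_hand[A=39 B=41 C=35 D=40] avail[A=33 B=41 C=23 D=36] open={R1,R3,R4,R6}
Step 9: commit R1 -> on_hand[A=39 B=41 C=30 D=40] avail[A=33 B=41 C=23 D=36] open={R3,R4,R6}
Step 10: cancel R3 -> on_hand[A=39 B=41 C=30 D=40] avail[A=33 B=41 C=23 D=40] open={R4,R6}
Step 11: reserve R7 A 4 -> on_hand[A=39 B=41 C=30 D=40] avail[A=29 B=41 C=23 D=40] open={R4,R6,R7}
Step 12: reserve R8 C 7 -> on_hand[A=39 B=41 C=30 D=40] avail[A=29 B=41 C=16 D=40] open={R4,R6,R7,R8}
Step 13: commit R8 -> on_hand[A=39 B=41 C=23 D=40] avail[A=29 B=41 C=16 D=40] open={R4,R6,R7}
Step 14: cancel R4 -> on_hand[A=39 B=41 C=23 D=40] avail[A=35 B=41 C=16 D=40] open={R6,R7}
Step 15: commit R7 -> on_hand[A=35 B=41 C=23 D=40] avail[A=35 B=41 C=16 D=40] open={R6}
Step 16: reserve R9 C 2 -> on_hand[A=35 B=41 C=23 D=40] avail[A=35 B=41 C=14 D=40] open={R6,R9}
Final available[C] = 14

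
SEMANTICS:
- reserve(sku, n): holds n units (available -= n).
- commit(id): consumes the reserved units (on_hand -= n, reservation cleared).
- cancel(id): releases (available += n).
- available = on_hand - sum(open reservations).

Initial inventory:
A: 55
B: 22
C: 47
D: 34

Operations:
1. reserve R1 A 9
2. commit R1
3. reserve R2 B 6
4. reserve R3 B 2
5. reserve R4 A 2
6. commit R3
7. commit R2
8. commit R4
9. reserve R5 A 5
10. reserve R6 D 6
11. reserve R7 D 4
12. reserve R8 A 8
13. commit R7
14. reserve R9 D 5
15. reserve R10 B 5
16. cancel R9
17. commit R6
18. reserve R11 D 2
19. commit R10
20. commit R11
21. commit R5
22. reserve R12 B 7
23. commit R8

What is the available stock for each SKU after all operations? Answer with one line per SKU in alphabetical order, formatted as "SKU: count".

Step 1: reserve R1 A 9 -> on_hand[A=55 B=22 C=47 D=34] avail[A=46 B=22 C=47 D=34] open={R1}
Step 2: commit R1 -> on_hand[A=46 B=22 C=47 D=34] avail[A=46 B=22 C=47 D=34] open={}
Step 3: reserve R2 B 6 -> on_hand[A=46 B=22 C=47 D=34] avail[A=46 B=16 C=47 D=34] open={R2}
Step 4: reserve R3 B 2 -> on_hand[A=46 B=22 C=47 D=34] avail[A=46 B=14 C=47 D=34] open={R2,R3}
Step 5: reserve R4 A 2 -> on_hand[A=46 B=22 C=47 D=34] avail[A=44 B=14 C=47 D=34] open={R2,R3,R4}
Step 6: commit R3 -> on_hand[A=46 B=20 C=47 D=34] avail[A=44 B=14 C=47 D=34] open={R2,R4}
Step 7: commit R2 -> on_hand[A=46 B=14 C=47 D=34] avail[A=44 B=14 C=47 D=34] open={R4}
Step 8: commit R4 -> on_hand[A=44 B=14 C=47 D=34] avail[A=44 B=14 C=47 D=34] open={}
Step 9: reserve R5 A 5 -> on_hand[A=44 B=14 C=47 D=34] avail[A=39 B=14 C=47 D=34] open={R5}
Step 10: reserve R6 D 6 -> on_hand[A=44 B=14 C=47 D=34] avail[A=39 B=14 C=47 D=28] open={R5,R6}
Step 11: reserve R7 D 4 -> on_hand[A=44 B=14 C=47 D=34] avail[A=39 B=14 C=47 D=24] open={R5,R6,R7}
Step 12: reserve R8 A 8 -> on_hand[A=44 B=14 C=47 D=34] avail[A=31 B=14 C=47 D=24] open={R5,R6,R7,R8}
Step 13: commit R7 -> on_hand[A=44 B=14 C=47 D=30] avail[A=31 B=14 C=47 D=24] open={R5,R6,R8}
Step 14: reserve R9 D 5 -> on_hand[A=44 B=14 C=47 D=30] avail[A=31 B=14 C=47 D=19] open={R5,R6,R8,R9}
Step 15: reserve R10 B 5 -> on_hand[A=44 B=14 C=47 D=30] avail[A=31 B=9 C=47 D=19] open={R10,R5,R6,R8,R9}
Step 16: cancel R9 -> on_hand[A=44 B=14 C=47 D=30] avail[A=31 B=9 C=47 D=24] open={R10,R5,R6,R8}
Step 17: commit R6 -> on_hand[A=44 B=14 C=47 D=24] avail[A=31 B=9 C=47 D=24] open={R10,R5,R8}
Step 18: reserve R11 D 2 -> on_hand[A=44 B=14 C=47 D=24] avail[A=31 B=9 C=47 D=22] open={R10,R11,R5,R8}
Step 19: commit R10 -> on_hand[A=44 B=9 C=47 D=24] avail[A=31 B=9 C=47 D=22] open={R11,R5,R8}
Step 20: commit R11 -> on_hand[A=44 B=9 C=47 D=22] avail[A=31 B=9 C=47 D=22] open={R5,R8}
Step 21: commit R5 -> on_hand[A=39 B=9 C=47 D=22] avail[A=31 B=9 C=47 D=22] open={R8}
Step 22: reserve R12 B 7 -> on_hand[A=39 B=9 C=47 D=22] avail[A=31 B=2 C=47 D=22] open={R12,R8}
Step 23: commit R8 -> on_hand[A=31 B=9 C=47 D=22] avail[A=31 B=2 C=47 D=22] open={R12}

Answer: A: 31
B: 2
C: 47
D: 22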